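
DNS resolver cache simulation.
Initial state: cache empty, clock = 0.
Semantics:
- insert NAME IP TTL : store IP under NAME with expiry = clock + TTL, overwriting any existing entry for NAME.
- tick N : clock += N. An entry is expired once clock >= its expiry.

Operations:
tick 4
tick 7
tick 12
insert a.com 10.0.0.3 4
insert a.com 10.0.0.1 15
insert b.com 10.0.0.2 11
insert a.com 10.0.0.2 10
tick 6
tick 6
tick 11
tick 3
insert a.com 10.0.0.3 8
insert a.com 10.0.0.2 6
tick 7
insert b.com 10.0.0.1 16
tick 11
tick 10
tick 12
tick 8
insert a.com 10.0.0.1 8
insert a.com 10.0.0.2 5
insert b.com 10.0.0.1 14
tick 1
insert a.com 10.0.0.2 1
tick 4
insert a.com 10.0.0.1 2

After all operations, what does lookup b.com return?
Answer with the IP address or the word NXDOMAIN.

Op 1: tick 4 -> clock=4.
Op 2: tick 7 -> clock=11.
Op 3: tick 12 -> clock=23.
Op 4: insert a.com -> 10.0.0.3 (expiry=23+4=27). clock=23
Op 5: insert a.com -> 10.0.0.1 (expiry=23+15=38). clock=23
Op 6: insert b.com -> 10.0.0.2 (expiry=23+11=34). clock=23
Op 7: insert a.com -> 10.0.0.2 (expiry=23+10=33). clock=23
Op 8: tick 6 -> clock=29.
Op 9: tick 6 -> clock=35. purged={a.com,b.com}
Op 10: tick 11 -> clock=46.
Op 11: tick 3 -> clock=49.
Op 12: insert a.com -> 10.0.0.3 (expiry=49+8=57). clock=49
Op 13: insert a.com -> 10.0.0.2 (expiry=49+6=55). clock=49
Op 14: tick 7 -> clock=56. purged={a.com}
Op 15: insert b.com -> 10.0.0.1 (expiry=56+16=72). clock=56
Op 16: tick 11 -> clock=67.
Op 17: tick 10 -> clock=77. purged={b.com}
Op 18: tick 12 -> clock=89.
Op 19: tick 8 -> clock=97.
Op 20: insert a.com -> 10.0.0.1 (expiry=97+8=105). clock=97
Op 21: insert a.com -> 10.0.0.2 (expiry=97+5=102). clock=97
Op 22: insert b.com -> 10.0.0.1 (expiry=97+14=111). clock=97
Op 23: tick 1 -> clock=98.
Op 24: insert a.com -> 10.0.0.2 (expiry=98+1=99). clock=98
Op 25: tick 4 -> clock=102. purged={a.com}
Op 26: insert a.com -> 10.0.0.1 (expiry=102+2=104). clock=102
lookup b.com: present, ip=10.0.0.1 expiry=111 > clock=102

Answer: 10.0.0.1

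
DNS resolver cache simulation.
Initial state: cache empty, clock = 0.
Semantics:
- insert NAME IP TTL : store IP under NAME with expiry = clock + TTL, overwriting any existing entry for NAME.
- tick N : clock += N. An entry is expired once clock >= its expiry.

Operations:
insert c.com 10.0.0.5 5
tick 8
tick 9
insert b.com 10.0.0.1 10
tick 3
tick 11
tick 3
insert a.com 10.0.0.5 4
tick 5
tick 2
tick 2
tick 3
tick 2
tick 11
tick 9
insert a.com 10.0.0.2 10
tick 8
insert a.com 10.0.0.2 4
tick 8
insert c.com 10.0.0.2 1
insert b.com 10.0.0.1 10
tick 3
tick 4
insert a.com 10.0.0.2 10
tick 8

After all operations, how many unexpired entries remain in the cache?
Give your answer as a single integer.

Op 1: insert c.com -> 10.0.0.5 (expiry=0+5=5). clock=0
Op 2: tick 8 -> clock=8. purged={c.com}
Op 3: tick 9 -> clock=17.
Op 4: insert b.com -> 10.0.0.1 (expiry=17+10=27). clock=17
Op 5: tick 3 -> clock=20.
Op 6: tick 11 -> clock=31. purged={b.com}
Op 7: tick 3 -> clock=34.
Op 8: insert a.com -> 10.0.0.5 (expiry=34+4=38). clock=34
Op 9: tick 5 -> clock=39. purged={a.com}
Op 10: tick 2 -> clock=41.
Op 11: tick 2 -> clock=43.
Op 12: tick 3 -> clock=46.
Op 13: tick 2 -> clock=48.
Op 14: tick 11 -> clock=59.
Op 15: tick 9 -> clock=68.
Op 16: insert a.com -> 10.0.0.2 (expiry=68+10=78). clock=68
Op 17: tick 8 -> clock=76.
Op 18: insert a.com -> 10.0.0.2 (expiry=76+4=80). clock=76
Op 19: tick 8 -> clock=84. purged={a.com}
Op 20: insert c.com -> 10.0.0.2 (expiry=84+1=85). clock=84
Op 21: insert b.com -> 10.0.0.1 (expiry=84+10=94). clock=84
Op 22: tick 3 -> clock=87. purged={c.com}
Op 23: tick 4 -> clock=91.
Op 24: insert a.com -> 10.0.0.2 (expiry=91+10=101). clock=91
Op 25: tick 8 -> clock=99. purged={b.com}
Final cache (unexpired): {a.com} -> size=1

Answer: 1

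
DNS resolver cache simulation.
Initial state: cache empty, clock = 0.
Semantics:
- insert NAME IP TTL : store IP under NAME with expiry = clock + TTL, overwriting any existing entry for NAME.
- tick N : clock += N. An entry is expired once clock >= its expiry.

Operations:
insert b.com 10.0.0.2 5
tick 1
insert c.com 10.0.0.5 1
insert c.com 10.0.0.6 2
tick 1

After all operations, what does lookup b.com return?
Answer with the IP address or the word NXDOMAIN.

Op 1: insert b.com -> 10.0.0.2 (expiry=0+5=5). clock=0
Op 2: tick 1 -> clock=1.
Op 3: insert c.com -> 10.0.0.5 (expiry=1+1=2). clock=1
Op 4: insert c.com -> 10.0.0.6 (expiry=1+2=3). clock=1
Op 5: tick 1 -> clock=2.
lookup b.com: present, ip=10.0.0.2 expiry=5 > clock=2

Answer: 10.0.0.2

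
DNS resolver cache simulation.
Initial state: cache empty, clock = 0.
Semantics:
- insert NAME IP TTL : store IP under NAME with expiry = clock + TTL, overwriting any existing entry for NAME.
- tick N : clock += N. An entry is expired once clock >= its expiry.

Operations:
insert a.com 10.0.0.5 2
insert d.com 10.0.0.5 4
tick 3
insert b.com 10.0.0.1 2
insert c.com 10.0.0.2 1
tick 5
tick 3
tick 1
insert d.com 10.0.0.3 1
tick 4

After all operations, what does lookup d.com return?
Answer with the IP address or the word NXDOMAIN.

Answer: NXDOMAIN

Derivation:
Op 1: insert a.com -> 10.0.0.5 (expiry=0+2=2). clock=0
Op 2: insert d.com -> 10.0.0.5 (expiry=0+4=4). clock=0
Op 3: tick 3 -> clock=3. purged={a.com}
Op 4: insert b.com -> 10.0.0.1 (expiry=3+2=5). clock=3
Op 5: insert c.com -> 10.0.0.2 (expiry=3+1=4). clock=3
Op 6: tick 5 -> clock=8. purged={b.com,c.com,d.com}
Op 7: tick 3 -> clock=11.
Op 8: tick 1 -> clock=12.
Op 9: insert d.com -> 10.0.0.3 (expiry=12+1=13). clock=12
Op 10: tick 4 -> clock=16. purged={d.com}
lookup d.com: not in cache (expired or never inserted)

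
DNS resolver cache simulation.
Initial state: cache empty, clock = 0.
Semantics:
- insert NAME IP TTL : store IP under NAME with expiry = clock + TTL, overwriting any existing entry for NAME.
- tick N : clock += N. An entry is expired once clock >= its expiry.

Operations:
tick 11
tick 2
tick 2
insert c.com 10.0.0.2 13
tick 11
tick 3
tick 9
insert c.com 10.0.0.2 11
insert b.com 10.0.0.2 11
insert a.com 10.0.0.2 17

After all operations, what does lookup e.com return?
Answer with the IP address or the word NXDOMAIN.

Op 1: tick 11 -> clock=11.
Op 2: tick 2 -> clock=13.
Op 3: tick 2 -> clock=15.
Op 4: insert c.com -> 10.0.0.2 (expiry=15+13=28). clock=15
Op 5: tick 11 -> clock=26.
Op 6: tick 3 -> clock=29. purged={c.com}
Op 7: tick 9 -> clock=38.
Op 8: insert c.com -> 10.0.0.2 (expiry=38+11=49). clock=38
Op 9: insert b.com -> 10.0.0.2 (expiry=38+11=49). clock=38
Op 10: insert a.com -> 10.0.0.2 (expiry=38+17=55). clock=38
lookup e.com: not in cache (expired or never inserted)

Answer: NXDOMAIN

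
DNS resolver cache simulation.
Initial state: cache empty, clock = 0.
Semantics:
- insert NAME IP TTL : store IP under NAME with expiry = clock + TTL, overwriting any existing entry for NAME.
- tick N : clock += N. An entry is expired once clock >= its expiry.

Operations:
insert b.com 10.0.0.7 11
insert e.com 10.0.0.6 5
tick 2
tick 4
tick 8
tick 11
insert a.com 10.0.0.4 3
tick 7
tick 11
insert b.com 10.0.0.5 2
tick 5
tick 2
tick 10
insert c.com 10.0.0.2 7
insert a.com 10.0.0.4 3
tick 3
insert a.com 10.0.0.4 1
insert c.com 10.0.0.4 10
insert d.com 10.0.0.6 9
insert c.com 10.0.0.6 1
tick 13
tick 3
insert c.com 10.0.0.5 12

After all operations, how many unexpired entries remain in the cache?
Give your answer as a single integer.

Answer: 1

Derivation:
Op 1: insert b.com -> 10.0.0.7 (expiry=0+11=11). clock=0
Op 2: insert e.com -> 10.0.0.6 (expiry=0+5=5). clock=0
Op 3: tick 2 -> clock=2.
Op 4: tick 4 -> clock=6. purged={e.com}
Op 5: tick 8 -> clock=14. purged={b.com}
Op 6: tick 11 -> clock=25.
Op 7: insert a.com -> 10.0.0.4 (expiry=25+3=28). clock=25
Op 8: tick 7 -> clock=32. purged={a.com}
Op 9: tick 11 -> clock=43.
Op 10: insert b.com -> 10.0.0.5 (expiry=43+2=45). clock=43
Op 11: tick 5 -> clock=48. purged={b.com}
Op 12: tick 2 -> clock=50.
Op 13: tick 10 -> clock=60.
Op 14: insert c.com -> 10.0.0.2 (expiry=60+7=67). clock=60
Op 15: insert a.com -> 10.0.0.4 (expiry=60+3=63). clock=60
Op 16: tick 3 -> clock=63. purged={a.com}
Op 17: insert a.com -> 10.0.0.4 (expiry=63+1=64). clock=63
Op 18: insert c.com -> 10.0.0.4 (expiry=63+10=73). clock=63
Op 19: insert d.com -> 10.0.0.6 (expiry=63+9=72). clock=63
Op 20: insert c.com -> 10.0.0.6 (expiry=63+1=64). clock=63
Op 21: tick 13 -> clock=76. purged={a.com,c.com,d.com}
Op 22: tick 3 -> clock=79.
Op 23: insert c.com -> 10.0.0.5 (expiry=79+12=91). clock=79
Final cache (unexpired): {c.com} -> size=1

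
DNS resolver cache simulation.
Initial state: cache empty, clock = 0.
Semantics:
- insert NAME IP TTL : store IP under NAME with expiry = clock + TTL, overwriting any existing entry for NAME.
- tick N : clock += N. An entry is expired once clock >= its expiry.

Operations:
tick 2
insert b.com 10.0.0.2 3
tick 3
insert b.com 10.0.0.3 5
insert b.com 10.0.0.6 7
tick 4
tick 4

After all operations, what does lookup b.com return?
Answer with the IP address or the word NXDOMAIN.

Answer: NXDOMAIN

Derivation:
Op 1: tick 2 -> clock=2.
Op 2: insert b.com -> 10.0.0.2 (expiry=2+3=5). clock=2
Op 3: tick 3 -> clock=5. purged={b.com}
Op 4: insert b.com -> 10.0.0.3 (expiry=5+5=10). clock=5
Op 5: insert b.com -> 10.0.0.6 (expiry=5+7=12). clock=5
Op 6: tick 4 -> clock=9.
Op 7: tick 4 -> clock=13. purged={b.com}
lookup b.com: not in cache (expired or never inserted)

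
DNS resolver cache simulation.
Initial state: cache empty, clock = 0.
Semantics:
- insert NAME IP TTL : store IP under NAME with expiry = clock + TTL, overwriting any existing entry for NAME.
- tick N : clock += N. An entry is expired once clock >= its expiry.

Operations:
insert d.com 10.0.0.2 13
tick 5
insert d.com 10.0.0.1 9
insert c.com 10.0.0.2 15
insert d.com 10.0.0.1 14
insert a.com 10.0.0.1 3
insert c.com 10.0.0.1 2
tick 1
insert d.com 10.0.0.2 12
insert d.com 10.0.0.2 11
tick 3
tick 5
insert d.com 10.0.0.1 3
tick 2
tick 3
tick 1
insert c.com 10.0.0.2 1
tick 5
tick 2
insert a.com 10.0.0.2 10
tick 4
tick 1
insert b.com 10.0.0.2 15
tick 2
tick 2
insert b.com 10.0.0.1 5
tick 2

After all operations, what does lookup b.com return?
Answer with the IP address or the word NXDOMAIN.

Answer: 10.0.0.1

Derivation:
Op 1: insert d.com -> 10.0.0.2 (expiry=0+13=13). clock=0
Op 2: tick 5 -> clock=5.
Op 3: insert d.com -> 10.0.0.1 (expiry=5+9=14). clock=5
Op 4: insert c.com -> 10.0.0.2 (expiry=5+15=20). clock=5
Op 5: insert d.com -> 10.0.0.1 (expiry=5+14=19). clock=5
Op 6: insert a.com -> 10.0.0.1 (expiry=5+3=8). clock=5
Op 7: insert c.com -> 10.0.0.1 (expiry=5+2=7). clock=5
Op 8: tick 1 -> clock=6.
Op 9: insert d.com -> 10.0.0.2 (expiry=6+12=18). clock=6
Op 10: insert d.com -> 10.0.0.2 (expiry=6+11=17). clock=6
Op 11: tick 3 -> clock=9. purged={a.com,c.com}
Op 12: tick 5 -> clock=14.
Op 13: insert d.com -> 10.0.0.1 (expiry=14+3=17). clock=14
Op 14: tick 2 -> clock=16.
Op 15: tick 3 -> clock=19. purged={d.com}
Op 16: tick 1 -> clock=20.
Op 17: insert c.com -> 10.0.0.2 (expiry=20+1=21). clock=20
Op 18: tick 5 -> clock=25. purged={c.com}
Op 19: tick 2 -> clock=27.
Op 20: insert a.com -> 10.0.0.2 (expiry=27+10=37). clock=27
Op 21: tick 4 -> clock=31.
Op 22: tick 1 -> clock=32.
Op 23: insert b.com -> 10.0.0.2 (expiry=32+15=47). clock=32
Op 24: tick 2 -> clock=34.
Op 25: tick 2 -> clock=36.
Op 26: insert b.com -> 10.0.0.1 (expiry=36+5=41). clock=36
Op 27: tick 2 -> clock=38. purged={a.com}
lookup b.com: present, ip=10.0.0.1 expiry=41 > clock=38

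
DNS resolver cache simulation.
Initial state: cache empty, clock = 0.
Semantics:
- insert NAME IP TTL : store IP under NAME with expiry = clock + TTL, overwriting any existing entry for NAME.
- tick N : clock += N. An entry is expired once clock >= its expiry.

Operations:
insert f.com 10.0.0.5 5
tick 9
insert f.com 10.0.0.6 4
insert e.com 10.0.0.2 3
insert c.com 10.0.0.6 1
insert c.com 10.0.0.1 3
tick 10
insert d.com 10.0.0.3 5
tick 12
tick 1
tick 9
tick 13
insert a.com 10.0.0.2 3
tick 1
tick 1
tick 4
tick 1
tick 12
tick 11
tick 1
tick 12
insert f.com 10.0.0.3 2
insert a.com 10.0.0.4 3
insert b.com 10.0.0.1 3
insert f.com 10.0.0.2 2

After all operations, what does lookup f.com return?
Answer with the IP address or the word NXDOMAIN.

Op 1: insert f.com -> 10.0.0.5 (expiry=0+5=5). clock=0
Op 2: tick 9 -> clock=9. purged={f.com}
Op 3: insert f.com -> 10.0.0.6 (expiry=9+4=13). clock=9
Op 4: insert e.com -> 10.0.0.2 (expiry=9+3=12). clock=9
Op 5: insert c.com -> 10.0.0.6 (expiry=9+1=10). clock=9
Op 6: insert c.com -> 10.0.0.1 (expiry=9+3=12). clock=9
Op 7: tick 10 -> clock=19. purged={c.com,e.com,f.com}
Op 8: insert d.com -> 10.0.0.3 (expiry=19+5=24). clock=19
Op 9: tick 12 -> clock=31. purged={d.com}
Op 10: tick 1 -> clock=32.
Op 11: tick 9 -> clock=41.
Op 12: tick 13 -> clock=54.
Op 13: insert a.com -> 10.0.0.2 (expiry=54+3=57). clock=54
Op 14: tick 1 -> clock=55.
Op 15: tick 1 -> clock=56.
Op 16: tick 4 -> clock=60. purged={a.com}
Op 17: tick 1 -> clock=61.
Op 18: tick 12 -> clock=73.
Op 19: tick 11 -> clock=84.
Op 20: tick 1 -> clock=85.
Op 21: tick 12 -> clock=97.
Op 22: insert f.com -> 10.0.0.3 (expiry=97+2=99). clock=97
Op 23: insert a.com -> 10.0.0.4 (expiry=97+3=100). clock=97
Op 24: insert b.com -> 10.0.0.1 (expiry=97+3=100). clock=97
Op 25: insert f.com -> 10.0.0.2 (expiry=97+2=99). clock=97
lookup f.com: present, ip=10.0.0.2 expiry=99 > clock=97

Answer: 10.0.0.2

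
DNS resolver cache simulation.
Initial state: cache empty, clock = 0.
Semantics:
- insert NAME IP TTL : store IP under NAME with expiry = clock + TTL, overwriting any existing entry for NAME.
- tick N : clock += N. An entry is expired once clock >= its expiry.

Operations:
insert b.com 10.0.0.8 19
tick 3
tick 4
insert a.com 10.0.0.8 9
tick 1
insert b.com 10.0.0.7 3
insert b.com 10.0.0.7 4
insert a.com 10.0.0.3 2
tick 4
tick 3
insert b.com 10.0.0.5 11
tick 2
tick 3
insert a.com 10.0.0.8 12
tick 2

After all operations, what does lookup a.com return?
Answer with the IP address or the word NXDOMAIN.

Answer: 10.0.0.8

Derivation:
Op 1: insert b.com -> 10.0.0.8 (expiry=0+19=19). clock=0
Op 2: tick 3 -> clock=3.
Op 3: tick 4 -> clock=7.
Op 4: insert a.com -> 10.0.0.8 (expiry=7+9=16). clock=7
Op 5: tick 1 -> clock=8.
Op 6: insert b.com -> 10.0.0.7 (expiry=8+3=11). clock=8
Op 7: insert b.com -> 10.0.0.7 (expiry=8+4=12). clock=8
Op 8: insert a.com -> 10.0.0.3 (expiry=8+2=10). clock=8
Op 9: tick 4 -> clock=12. purged={a.com,b.com}
Op 10: tick 3 -> clock=15.
Op 11: insert b.com -> 10.0.0.5 (expiry=15+11=26). clock=15
Op 12: tick 2 -> clock=17.
Op 13: tick 3 -> clock=20.
Op 14: insert a.com -> 10.0.0.8 (expiry=20+12=32). clock=20
Op 15: tick 2 -> clock=22.
lookup a.com: present, ip=10.0.0.8 expiry=32 > clock=22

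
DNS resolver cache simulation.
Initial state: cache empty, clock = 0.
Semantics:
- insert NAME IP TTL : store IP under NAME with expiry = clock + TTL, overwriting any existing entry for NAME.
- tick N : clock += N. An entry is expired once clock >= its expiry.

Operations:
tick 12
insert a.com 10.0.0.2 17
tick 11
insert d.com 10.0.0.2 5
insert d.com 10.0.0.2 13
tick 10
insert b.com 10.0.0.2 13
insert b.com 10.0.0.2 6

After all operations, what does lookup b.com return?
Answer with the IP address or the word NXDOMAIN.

Answer: 10.0.0.2

Derivation:
Op 1: tick 12 -> clock=12.
Op 2: insert a.com -> 10.0.0.2 (expiry=12+17=29). clock=12
Op 3: tick 11 -> clock=23.
Op 4: insert d.com -> 10.0.0.2 (expiry=23+5=28). clock=23
Op 5: insert d.com -> 10.0.0.2 (expiry=23+13=36). clock=23
Op 6: tick 10 -> clock=33. purged={a.com}
Op 7: insert b.com -> 10.0.0.2 (expiry=33+13=46). clock=33
Op 8: insert b.com -> 10.0.0.2 (expiry=33+6=39). clock=33
lookup b.com: present, ip=10.0.0.2 expiry=39 > clock=33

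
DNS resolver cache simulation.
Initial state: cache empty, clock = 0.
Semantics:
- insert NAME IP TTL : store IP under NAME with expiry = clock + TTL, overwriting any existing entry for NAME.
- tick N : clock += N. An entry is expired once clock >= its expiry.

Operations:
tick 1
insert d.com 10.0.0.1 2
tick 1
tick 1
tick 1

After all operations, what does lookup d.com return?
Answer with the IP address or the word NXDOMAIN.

Answer: NXDOMAIN

Derivation:
Op 1: tick 1 -> clock=1.
Op 2: insert d.com -> 10.0.0.1 (expiry=1+2=3). clock=1
Op 3: tick 1 -> clock=2.
Op 4: tick 1 -> clock=3. purged={d.com}
Op 5: tick 1 -> clock=4.
lookup d.com: not in cache (expired or never inserted)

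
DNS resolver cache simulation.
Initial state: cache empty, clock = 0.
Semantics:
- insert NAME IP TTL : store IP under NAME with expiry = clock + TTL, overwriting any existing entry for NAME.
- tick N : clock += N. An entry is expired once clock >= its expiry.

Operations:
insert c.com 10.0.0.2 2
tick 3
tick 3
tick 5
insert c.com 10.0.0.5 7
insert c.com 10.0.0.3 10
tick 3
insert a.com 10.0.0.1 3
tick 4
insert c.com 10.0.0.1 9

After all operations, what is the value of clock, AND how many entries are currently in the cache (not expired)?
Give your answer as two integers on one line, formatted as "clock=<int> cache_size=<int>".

Answer: clock=18 cache_size=1

Derivation:
Op 1: insert c.com -> 10.0.0.2 (expiry=0+2=2). clock=0
Op 2: tick 3 -> clock=3. purged={c.com}
Op 3: tick 3 -> clock=6.
Op 4: tick 5 -> clock=11.
Op 5: insert c.com -> 10.0.0.5 (expiry=11+7=18). clock=11
Op 6: insert c.com -> 10.0.0.3 (expiry=11+10=21). clock=11
Op 7: tick 3 -> clock=14.
Op 8: insert a.com -> 10.0.0.1 (expiry=14+3=17). clock=14
Op 9: tick 4 -> clock=18. purged={a.com}
Op 10: insert c.com -> 10.0.0.1 (expiry=18+9=27). clock=18
Final clock = 18
Final cache (unexpired): {c.com} -> size=1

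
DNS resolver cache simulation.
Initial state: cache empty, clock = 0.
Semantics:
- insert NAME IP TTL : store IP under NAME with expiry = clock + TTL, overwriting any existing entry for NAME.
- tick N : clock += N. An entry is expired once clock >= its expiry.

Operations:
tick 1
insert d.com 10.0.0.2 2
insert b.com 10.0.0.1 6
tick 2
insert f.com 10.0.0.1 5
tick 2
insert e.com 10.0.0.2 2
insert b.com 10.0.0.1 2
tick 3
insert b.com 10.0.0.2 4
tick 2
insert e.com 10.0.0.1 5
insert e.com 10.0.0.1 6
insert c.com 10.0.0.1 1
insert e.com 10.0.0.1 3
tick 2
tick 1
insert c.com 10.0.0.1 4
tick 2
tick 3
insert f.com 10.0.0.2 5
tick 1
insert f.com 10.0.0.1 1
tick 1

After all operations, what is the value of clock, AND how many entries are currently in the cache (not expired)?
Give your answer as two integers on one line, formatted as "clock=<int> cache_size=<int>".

Op 1: tick 1 -> clock=1.
Op 2: insert d.com -> 10.0.0.2 (expiry=1+2=3). clock=1
Op 3: insert b.com -> 10.0.0.1 (expiry=1+6=7). clock=1
Op 4: tick 2 -> clock=3. purged={d.com}
Op 5: insert f.com -> 10.0.0.1 (expiry=3+5=8). clock=3
Op 6: tick 2 -> clock=5.
Op 7: insert e.com -> 10.0.0.2 (expiry=5+2=7). clock=5
Op 8: insert b.com -> 10.0.0.1 (expiry=5+2=7). clock=5
Op 9: tick 3 -> clock=8. purged={b.com,e.com,f.com}
Op 10: insert b.com -> 10.0.0.2 (expiry=8+4=12). clock=8
Op 11: tick 2 -> clock=10.
Op 12: insert e.com -> 10.0.0.1 (expiry=10+5=15). clock=10
Op 13: insert e.com -> 10.0.0.1 (expiry=10+6=16). clock=10
Op 14: insert c.com -> 10.0.0.1 (expiry=10+1=11). clock=10
Op 15: insert e.com -> 10.0.0.1 (expiry=10+3=13). clock=10
Op 16: tick 2 -> clock=12. purged={b.com,c.com}
Op 17: tick 1 -> clock=13. purged={e.com}
Op 18: insert c.com -> 10.0.0.1 (expiry=13+4=17). clock=13
Op 19: tick 2 -> clock=15.
Op 20: tick 3 -> clock=18. purged={c.com}
Op 21: insert f.com -> 10.0.0.2 (expiry=18+5=23). clock=18
Op 22: tick 1 -> clock=19.
Op 23: insert f.com -> 10.0.0.1 (expiry=19+1=20). clock=19
Op 24: tick 1 -> clock=20. purged={f.com}
Final clock = 20
Final cache (unexpired): {} -> size=0

Answer: clock=20 cache_size=0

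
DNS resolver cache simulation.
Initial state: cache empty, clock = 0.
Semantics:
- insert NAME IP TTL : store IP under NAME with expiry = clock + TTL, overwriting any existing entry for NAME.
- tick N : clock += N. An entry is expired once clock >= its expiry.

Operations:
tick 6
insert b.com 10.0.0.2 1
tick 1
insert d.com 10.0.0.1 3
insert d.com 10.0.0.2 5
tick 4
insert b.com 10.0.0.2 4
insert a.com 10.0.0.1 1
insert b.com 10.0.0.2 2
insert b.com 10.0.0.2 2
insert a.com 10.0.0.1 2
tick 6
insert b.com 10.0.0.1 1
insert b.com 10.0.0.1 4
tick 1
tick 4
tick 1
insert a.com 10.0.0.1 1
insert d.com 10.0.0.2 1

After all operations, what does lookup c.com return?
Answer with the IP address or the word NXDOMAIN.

Answer: NXDOMAIN

Derivation:
Op 1: tick 6 -> clock=6.
Op 2: insert b.com -> 10.0.0.2 (expiry=6+1=7). clock=6
Op 3: tick 1 -> clock=7. purged={b.com}
Op 4: insert d.com -> 10.0.0.1 (expiry=7+3=10). clock=7
Op 5: insert d.com -> 10.0.0.2 (expiry=7+5=12). clock=7
Op 6: tick 4 -> clock=11.
Op 7: insert b.com -> 10.0.0.2 (expiry=11+4=15). clock=11
Op 8: insert a.com -> 10.0.0.1 (expiry=11+1=12). clock=11
Op 9: insert b.com -> 10.0.0.2 (expiry=11+2=13). clock=11
Op 10: insert b.com -> 10.0.0.2 (expiry=11+2=13). clock=11
Op 11: insert a.com -> 10.0.0.1 (expiry=11+2=13). clock=11
Op 12: tick 6 -> clock=17. purged={a.com,b.com,d.com}
Op 13: insert b.com -> 10.0.0.1 (expiry=17+1=18). clock=17
Op 14: insert b.com -> 10.0.0.1 (expiry=17+4=21). clock=17
Op 15: tick 1 -> clock=18.
Op 16: tick 4 -> clock=22. purged={b.com}
Op 17: tick 1 -> clock=23.
Op 18: insert a.com -> 10.0.0.1 (expiry=23+1=24). clock=23
Op 19: insert d.com -> 10.0.0.2 (expiry=23+1=24). clock=23
lookup c.com: not in cache (expired or never inserted)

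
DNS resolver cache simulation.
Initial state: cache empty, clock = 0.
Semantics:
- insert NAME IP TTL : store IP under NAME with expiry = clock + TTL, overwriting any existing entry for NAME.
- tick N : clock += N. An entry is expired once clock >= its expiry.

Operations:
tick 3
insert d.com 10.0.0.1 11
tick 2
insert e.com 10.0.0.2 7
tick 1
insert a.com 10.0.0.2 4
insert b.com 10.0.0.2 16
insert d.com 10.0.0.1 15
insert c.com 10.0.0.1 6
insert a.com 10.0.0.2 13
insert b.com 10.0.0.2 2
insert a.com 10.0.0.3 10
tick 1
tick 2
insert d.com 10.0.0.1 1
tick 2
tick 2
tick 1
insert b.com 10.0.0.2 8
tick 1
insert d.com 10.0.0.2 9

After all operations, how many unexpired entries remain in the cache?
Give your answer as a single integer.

Answer: 3

Derivation:
Op 1: tick 3 -> clock=3.
Op 2: insert d.com -> 10.0.0.1 (expiry=3+11=14). clock=3
Op 3: tick 2 -> clock=5.
Op 4: insert e.com -> 10.0.0.2 (expiry=5+7=12). clock=5
Op 5: tick 1 -> clock=6.
Op 6: insert a.com -> 10.0.0.2 (expiry=6+4=10). clock=6
Op 7: insert b.com -> 10.0.0.2 (expiry=6+16=22). clock=6
Op 8: insert d.com -> 10.0.0.1 (expiry=6+15=21). clock=6
Op 9: insert c.com -> 10.0.0.1 (expiry=6+6=12). clock=6
Op 10: insert a.com -> 10.0.0.2 (expiry=6+13=19). clock=6
Op 11: insert b.com -> 10.0.0.2 (expiry=6+2=8). clock=6
Op 12: insert a.com -> 10.0.0.3 (expiry=6+10=16). clock=6
Op 13: tick 1 -> clock=7.
Op 14: tick 2 -> clock=9. purged={b.com}
Op 15: insert d.com -> 10.0.0.1 (expiry=9+1=10). clock=9
Op 16: tick 2 -> clock=11. purged={d.com}
Op 17: tick 2 -> clock=13. purged={c.com,e.com}
Op 18: tick 1 -> clock=14.
Op 19: insert b.com -> 10.0.0.2 (expiry=14+8=22). clock=14
Op 20: tick 1 -> clock=15.
Op 21: insert d.com -> 10.0.0.2 (expiry=15+9=24). clock=15
Final cache (unexpired): {a.com,b.com,d.com} -> size=3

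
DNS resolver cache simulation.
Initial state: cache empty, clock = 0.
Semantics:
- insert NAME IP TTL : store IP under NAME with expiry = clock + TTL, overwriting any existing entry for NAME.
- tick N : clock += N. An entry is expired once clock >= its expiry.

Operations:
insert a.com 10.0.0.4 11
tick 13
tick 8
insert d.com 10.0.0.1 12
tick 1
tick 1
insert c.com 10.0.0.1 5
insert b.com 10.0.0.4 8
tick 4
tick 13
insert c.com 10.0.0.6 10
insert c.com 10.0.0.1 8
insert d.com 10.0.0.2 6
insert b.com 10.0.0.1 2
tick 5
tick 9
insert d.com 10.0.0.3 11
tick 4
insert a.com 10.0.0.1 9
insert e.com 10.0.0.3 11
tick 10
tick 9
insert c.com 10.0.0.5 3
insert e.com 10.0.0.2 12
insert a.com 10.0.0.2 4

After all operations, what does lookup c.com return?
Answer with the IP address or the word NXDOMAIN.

Answer: 10.0.0.5

Derivation:
Op 1: insert a.com -> 10.0.0.4 (expiry=0+11=11). clock=0
Op 2: tick 13 -> clock=13. purged={a.com}
Op 3: tick 8 -> clock=21.
Op 4: insert d.com -> 10.0.0.1 (expiry=21+12=33). clock=21
Op 5: tick 1 -> clock=22.
Op 6: tick 1 -> clock=23.
Op 7: insert c.com -> 10.0.0.1 (expiry=23+5=28). clock=23
Op 8: insert b.com -> 10.0.0.4 (expiry=23+8=31). clock=23
Op 9: tick 4 -> clock=27.
Op 10: tick 13 -> clock=40. purged={b.com,c.com,d.com}
Op 11: insert c.com -> 10.0.0.6 (expiry=40+10=50). clock=40
Op 12: insert c.com -> 10.0.0.1 (expiry=40+8=48). clock=40
Op 13: insert d.com -> 10.0.0.2 (expiry=40+6=46). clock=40
Op 14: insert b.com -> 10.0.0.1 (expiry=40+2=42). clock=40
Op 15: tick 5 -> clock=45. purged={b.com}
Op 16: tick 9 -> clock=54. purged={c.com,d.com}
Op 17: insert d.com -> 10.0.0.3 (expiry=54+11=65). clock=54
Op 18: tick 4 -> clock=58.
Op 19: insert a.com -> 10.0.0.1 (expiry=58+9=67). clock=58
Op 20: insert e.com -> 10.0.0.3 (expiry=58+11=69). clock=58
Op 21: tick 10 -> clock=68. purged={a.com,d.com}
Op 22: tick 9 -> clock=77. purged={e.com}
Op 23: insert c.com -> 10.0.0.5 (expiry=77+3=80). clock=77
Op 24: insert e.com -> 10.0.0.2 (expiry=77+12=89). clock=77
Op 25: insert a.com -> 10.0.0.2 (expiry=77+4=81). clock=77
lookup c.com: present, ip=10.0.0.5 expiry=80 > clock=77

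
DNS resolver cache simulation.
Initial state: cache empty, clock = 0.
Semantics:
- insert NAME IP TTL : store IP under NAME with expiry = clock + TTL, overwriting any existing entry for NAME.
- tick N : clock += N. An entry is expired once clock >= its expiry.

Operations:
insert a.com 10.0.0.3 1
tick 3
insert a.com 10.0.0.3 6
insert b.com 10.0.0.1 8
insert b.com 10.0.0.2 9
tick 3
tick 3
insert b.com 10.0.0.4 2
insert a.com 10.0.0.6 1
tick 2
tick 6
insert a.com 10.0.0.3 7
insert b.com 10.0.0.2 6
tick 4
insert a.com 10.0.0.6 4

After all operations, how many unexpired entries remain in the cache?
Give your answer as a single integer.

Answer: 2

Derivation:
Op 1: insert a.com -> 10.0.0.3 (expiry=0+1=1). clock=0
Op 2: tick 3 -> clock=3. purged={a.com}
Op 3: insert a.com -> 10.0.0.3 (expiry=3+6=9). clock=3
Op 4: insert b.com -> 10.0.0.1 (expiry=3+8=11). clock=3
Op 5: insert b.com -> 10.0.0.2 (expiry=3+9=12). clock=3
Op 6: tick 3 -> clock=6.
Op 7: tick 3 -> clock=9. purged={a.com}
Op 8: insert b.com -> 10.0.0.4 (expiry=9+2=11). clock=9
Op 9: insert a.com -> 10.0.0.6 (expiry=9+1=10). clock=9
Op 10: tick 2 -> clock=11. purged={a.com,b.com}
Op 11: tick 6 -> clock=17.
Op 12: insert a.com -> 10.0.0.3 (expiry=17+7=24). clock=17
Op 13: insert b.com -> 10.0.0.2 (expiry=17+6=23). clock=17
Op 14: tick 4 -> clock=21.
Op 15: insert a.com -> 10.0.0.6 (expiry=21+4=25). clock=21
Final cache (unexpired): {a.com,b.com} -> size=2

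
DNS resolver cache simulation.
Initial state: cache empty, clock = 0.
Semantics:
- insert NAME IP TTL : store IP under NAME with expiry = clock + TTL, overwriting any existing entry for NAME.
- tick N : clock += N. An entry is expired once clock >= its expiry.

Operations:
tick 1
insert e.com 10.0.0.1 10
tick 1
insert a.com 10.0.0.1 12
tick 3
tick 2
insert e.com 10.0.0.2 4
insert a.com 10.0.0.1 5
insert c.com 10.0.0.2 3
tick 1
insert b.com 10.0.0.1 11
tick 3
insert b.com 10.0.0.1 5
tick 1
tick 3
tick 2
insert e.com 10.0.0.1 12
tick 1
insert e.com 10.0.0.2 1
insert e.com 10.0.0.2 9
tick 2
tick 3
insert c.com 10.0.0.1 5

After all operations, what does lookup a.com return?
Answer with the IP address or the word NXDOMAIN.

Answer: NXDOMAIN

Derivation:
Op 1: tick 1 -> clock=1.
Op 2: insert e.com -> 10.0.0.1 (expiry=1+10=11). clock=1
Op 3: tick 1 -> clock=2.
Op 4: insert a.com -> 10.0.0.1 (expiry=2+12=14). clock=2
Op 5: tick 3 -> clock=5.
Op 6: tick 2 -> clock=7.
Op 7: insert e.com -> 10.0.0.2 (expiry=7+4=11). clock=7
Op 8: insert a.com -> 10.0.0.1 (expiry=7+5=12). clock=7
Op 9: insert c.com -> 10.0.0.2 (expiry=7+3=10). clock=7
Op 10: tick 1 -> clock=8.
Op 11: insert b.com -> 10.0.0.1 (expiry=8+11=19). clock=8
Op 12: tick 3 -> clock=11. purged={c.com,e.com}
Op 13: insert b.com -> 10.0.0.1 (expiry=11+5=16). clock=11
Op 14: tick 1 -> clock=12. purged={a.com}
Op 15: tick 3 -> clock=15.
Op 16: tick 2 -> clock=17. purged={b.com}
Op 17: insert e.com -> 10.0.0.1 (expiry=17+12=29). clock=17
Op 18: tick 1 -> clock=18.
Op 19: insert e.com -> 10.0.0.2 (expiry=18+1=19). clock=18
Op 20: insert e.com -> 10.0.0.2 (expiry=18+9=27). clock=18
Op 21: tick 2 -> clock=20.
Op 22: tick 3 -> clock=23.
Op 23: insert c.com -> 10.0.0.1 (expiry=23+5=28). clock=23
lookup a.com: not in cache (expired or never inserted)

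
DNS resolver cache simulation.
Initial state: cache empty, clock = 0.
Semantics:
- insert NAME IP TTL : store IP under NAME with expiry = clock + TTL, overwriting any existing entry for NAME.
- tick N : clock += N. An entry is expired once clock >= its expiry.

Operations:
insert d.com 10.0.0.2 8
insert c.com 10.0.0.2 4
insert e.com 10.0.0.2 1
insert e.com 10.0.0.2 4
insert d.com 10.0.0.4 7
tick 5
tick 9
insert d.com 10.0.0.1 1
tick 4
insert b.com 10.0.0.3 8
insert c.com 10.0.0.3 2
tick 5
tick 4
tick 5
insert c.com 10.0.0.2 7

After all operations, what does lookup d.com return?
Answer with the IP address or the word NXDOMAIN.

Op 1: insert d.com -> 10.0.0.2 (expiry=0+8=8). clock=0
Op 2: insert c.com -> 10.0.0.2 (expiry=0+4=4). clock=0
Op 3: insert e.com -> 10.0.0.2 (expiry=0+1=1). clock=0
Op 4: insert e.com -> 10.0.0.2 (expiry=0+4=4). clock=0
Op 5: insert d.com -> 10.0.0.4 (expiry=0+7=7). clock=0
Op 6: tick 5 -> clock=5. purged={c.com,e.com}
Op 7: tick 9 -> clock=14. purged={d.com}
Op 8: insert d.com -> 10.0.0.1 (expiry=14+1=15). clock=14
Op 9: tick 4 -> clock=18. purged={d.com}
Op 10: insert b.com -> 10.0.0.3 (expiry=18+8=26). clock=18
Op 11: insert c.com -> 10.0.0.3 (expiry=18+2=20). clock=18
Op 12: tick 5 -> clock=23. purged={c.com}
Op 13: tick 4 -> clock=27. purged={b.com}
Op 14: tick 5 -> clock=32.
Op 15: insert c.com -> 10.0.0.2 (expiry=32+7=39). clock=32
lookup d.com: not in cache (expired or never inserted)

Answer: NXDOMAIN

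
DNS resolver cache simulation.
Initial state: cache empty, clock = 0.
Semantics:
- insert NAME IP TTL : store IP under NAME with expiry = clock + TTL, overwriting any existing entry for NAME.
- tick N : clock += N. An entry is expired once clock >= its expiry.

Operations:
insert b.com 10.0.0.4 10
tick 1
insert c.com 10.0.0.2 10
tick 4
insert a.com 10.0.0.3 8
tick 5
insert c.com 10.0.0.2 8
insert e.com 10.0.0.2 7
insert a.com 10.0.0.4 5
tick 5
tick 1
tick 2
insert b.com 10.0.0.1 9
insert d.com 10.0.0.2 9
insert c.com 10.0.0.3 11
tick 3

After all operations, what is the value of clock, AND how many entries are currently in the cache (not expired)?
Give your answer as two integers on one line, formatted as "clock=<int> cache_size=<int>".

Answer: clock=21 cache_size=3

Derivation:
Op 1: insert b.com -> 10.0.0.4 (expiry=0+10=10). clock=0
Op 2: tick 1 -> clock=1.
Op 3: insert c.com -> 10.0.0.2 (expiry=1+10=11). clock=1
Op 4: tick 4 -> clock=5.
Op 5: insert a.com -> 10.0.0.3 (expiry=5+8=13). clock=5
Op 6: tick 5 -> clock=10. purged={b.com}
Op 7: insert c.com -> 10.0.0.2 (expiry=10+8=18). clock=10
Op 8: insert e.com -> 10.0.0.2 (expiry=10+7=17). clock=10
Op 9: insert a.com -> 10.0.0.4 (expiry=10+5=15). clock=10
Op 10: tick 5 -> clock=15. purged={a.com}
Op 11: tick 1 -> clock=16.
Op 12: tick 2 -> clock=18. purged={c.com,e.com}
Op 13: insert b.com -> 10.0.0.1 (expiry=18+9=27). clock=18
Op 14: insert d.com -> 10.0.0.2 (expiry=18+9=27). clock=18
Op 15: insert c.com -> 10.0.0.3 (expiry=18+11=29). clock=18
Op 16: tick 3 -> clock=21.
Final clock = 21
Final cache (unexpired): {b.com,c.com,d.com} -> size=3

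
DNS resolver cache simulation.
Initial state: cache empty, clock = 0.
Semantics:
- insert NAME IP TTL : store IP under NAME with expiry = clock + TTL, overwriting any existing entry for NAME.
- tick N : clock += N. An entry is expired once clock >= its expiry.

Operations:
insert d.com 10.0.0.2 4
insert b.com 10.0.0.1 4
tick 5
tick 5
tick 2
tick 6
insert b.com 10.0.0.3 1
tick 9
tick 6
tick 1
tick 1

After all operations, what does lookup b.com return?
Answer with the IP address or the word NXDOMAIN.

Answer: NXDOMAIN

Derivation:
Op 1: insert d.com -> 10.0.0.2 (expiry=0+4=4). clock=0
Op 2: insert b.com -> 10.0.0.1 (expiry=0+4=4). clock=0
Op 3: tick 5 -> clock=5. purged={b.com,d.com}
Op 4: tick 5 -> clock=10.
Op 5: tick 2 -> clock=12.
Op 6: tick 6 -> clock=18.
Op 7: insert b.com -> 10.0.0.3 (expiry=18+1=19). clock=18
Op 8: tick 9 -> clock=27. purged={b.com}
Op 9: tick 6 -> clock=33.
Op 10: tick 1 -> clock=34.
Op 11: tick 1 -> clock=35.
lookup b.com: not in cache (expired or never inserted)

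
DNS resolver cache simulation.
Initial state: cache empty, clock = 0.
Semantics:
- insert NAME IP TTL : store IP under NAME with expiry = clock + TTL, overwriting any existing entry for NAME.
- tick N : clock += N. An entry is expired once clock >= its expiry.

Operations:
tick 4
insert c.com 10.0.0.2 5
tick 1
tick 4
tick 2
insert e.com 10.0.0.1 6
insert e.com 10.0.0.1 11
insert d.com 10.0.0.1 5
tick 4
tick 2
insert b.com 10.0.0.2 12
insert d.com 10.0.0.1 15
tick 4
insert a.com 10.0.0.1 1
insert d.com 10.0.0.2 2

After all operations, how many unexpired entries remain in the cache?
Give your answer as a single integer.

Op 1: tick 4 -> clock=4.
Op 2: insert c.com -> 10.0.0.2 (expiry=4+5=9). clock=4
Op 3: tick 1 -> clock=5.
Op 4: tick 4 -> clock=9. purged={c.com}
Op 5: tick 2 -> clock=11.
Op 6: insert e.com -> 10.0.0.1 (expiry=11+6=17). clock=11
Op 7: insert e.com -> 10.0.0.1 (expiry=11+11=22). clock=11
Op 8: insert d.com -> 10.0.0.1 (expiry=11+5=16). clock=11
Op 9: tick 4 -> clock=15.
Op 10: tick 2 -> clock=17. purged={d.com}
Op 11: insert b.com -> 10.0.0.2 (expiry=17+12=29). clock=17
Op 12: insert d.com -> 10.0.0.1 (expiry=17+15=32). clock=17
Op 13: tick 4 -> clock=21.
Op 14: insert a.com -> 10.0.0.1 (expiry=21+1=22). clock=21
Op 15: insert d.com -> 10.0.0.2 (expiry=21+2=23). clock=21
Final cache (unexpired): {a.com,b.com,d.com,e.com} -> size=4

Answer: 4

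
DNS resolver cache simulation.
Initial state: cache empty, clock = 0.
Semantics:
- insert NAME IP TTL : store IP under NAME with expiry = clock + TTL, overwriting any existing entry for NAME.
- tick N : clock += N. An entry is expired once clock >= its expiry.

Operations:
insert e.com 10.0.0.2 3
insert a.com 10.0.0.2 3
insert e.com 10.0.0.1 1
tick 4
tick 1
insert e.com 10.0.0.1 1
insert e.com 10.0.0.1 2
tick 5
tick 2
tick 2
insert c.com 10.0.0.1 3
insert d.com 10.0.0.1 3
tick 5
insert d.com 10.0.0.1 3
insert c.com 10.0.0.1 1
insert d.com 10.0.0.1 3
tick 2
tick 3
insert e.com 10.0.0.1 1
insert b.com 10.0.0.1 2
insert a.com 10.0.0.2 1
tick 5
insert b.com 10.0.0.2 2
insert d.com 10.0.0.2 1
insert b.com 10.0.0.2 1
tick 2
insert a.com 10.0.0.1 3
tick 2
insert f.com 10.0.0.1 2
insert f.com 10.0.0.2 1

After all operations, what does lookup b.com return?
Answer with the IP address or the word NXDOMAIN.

Op 1: insert e.com -> 10.0.0.2 (expiry=0+3=3). clock=0
Op 2: insert a.com -> 10.0.0.2 (expiry=0+3=3). clock=0
Op 3: insert e.com -> 10.0.0.1 (expiry=0+1=1). clock=0
Op 4: tick 4 -> clock=4. purged={a.com,e.com}
Op 5: tick 1 -> clock=5.
Op 6: insert e.com -> 10.0.0.1 (expiry=5+1=6). clock=5
Op 7: insert e.com -> 10.0.0.1 (expiry=5+2=7). clock=5
Op 8: tick 5 -> clock=10. purged={e.com}
Op 9: tick 2 -> clock=12.
Op 10: tick 2 -> clock=14.
Op 11: insert c.com -> 10.0.0.1 (expiry=14+3=17). clock=14
Op 12: insert d.com -> 10.0.0.1 (expiry=14+3=17). clock=14
Op 13: tick 5 -> clock=19. purged={c.com,d.com}
Op 14: insert d.com -> 10.0.0.1 (expiry=19+3=22). clock=19
Op 15: insert c.com -> 10.0.0.1 (expiry=19+1=20). clock=19
Op 16: insert d.com -> 10.0.0.1 (expiry=19+3=22). clock=19
Op 17: tick 2 -> clock=21. purged={c.com}
Op 18: tick 3 -> clock=24. purged={d.com}
Op 19: insert e.com -> 10.0.0.1 (expiry=24+1=25). clock=24
Op 20: insert b.com -> 10.0.0.1 (expiry=24+2=26). clock=24
Op 21: insert a.com -> 10.0.0.2 (expiry=24+1=25). clock=24
Op 22: tick 5 -> clock=29. purged={a.com,b.com,e.com}
Op 23: insert b.com -> 10.0.0.2 (expiry=29+2=31). clock=29
Op 24: insert d.com -> 10.0.0.2 (expiry=29+1=30). clock=29
Op 25: insert b.com -> 10.0.0.2 (expiry=29+1=30). clock=29
Op 26: tick 2 -> clock=31. purged={b.com,d.com}
Op 27: insert a.com -> 10.0.0.1 (expiry=31+3=34). clock=31
Op 28: tick 2 -> clock=33.
Op 29: insert f.com -> 10.0.0.1 (expiry=33+2=35). clock=33
Op 30: insert f.com -> 10.0.0.2 (expiry=33+1=34). clock=33
lookup b.com: not in cache (expired or never inserted)

Answer: NXDOMAIN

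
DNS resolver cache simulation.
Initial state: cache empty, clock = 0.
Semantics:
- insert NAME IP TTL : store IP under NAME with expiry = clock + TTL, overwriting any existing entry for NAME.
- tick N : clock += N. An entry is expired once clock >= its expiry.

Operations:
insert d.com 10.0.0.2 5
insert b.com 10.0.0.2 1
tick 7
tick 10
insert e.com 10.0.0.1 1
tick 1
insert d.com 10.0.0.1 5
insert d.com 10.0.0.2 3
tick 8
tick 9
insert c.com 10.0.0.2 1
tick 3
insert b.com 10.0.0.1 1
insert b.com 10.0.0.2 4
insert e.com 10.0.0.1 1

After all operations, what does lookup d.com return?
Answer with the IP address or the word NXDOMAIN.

Op 1: insert d.com -> 10.0.0.2 (expiry=0+5=5). clock=0
Op 2: insert b.com -> 10.0.0.2 (expiry=0+1=1). clock=0
Op 3: tick 7 -> clock=7. purged={b.com,d.com}
Op 4: tick 10 -> clock=17.
Op 5: insert e.com -> 10.0.0.1 (expiry=17+1=18). clock=17
Op 6: tick 1 -> clock=18. purged={e.com}
Op 7: insert d.com -> 10.0.0.1 (expiry=18+5=23). clock=18
Op 8: insert d.com -> 10.0.0.2 (expiry=18+3=21). clock=18
Op 9: tick 8 -> clock=26. purged={d.com}
Op 10: tick 9 -> clock=35.
Op 11: insert c.com -> 10.0.0.2 (expiry=35+1=36). clock=35
Op 12: tick 3 -> clock=38. purged={c.com}
Op 13: insert b.com -> 10.0.0.1 (expiry=38+1=39). clock=38
Op 14: insert b.com -> 10.0.0.2 (expiry=38+4=42). clock=38
Op 15: insert e.com -> 10.0.0.1 (expiry=38+1=39). clock=38
lookup d.com: not in cache (expired or never inserted)

Answer: NXDOMAIN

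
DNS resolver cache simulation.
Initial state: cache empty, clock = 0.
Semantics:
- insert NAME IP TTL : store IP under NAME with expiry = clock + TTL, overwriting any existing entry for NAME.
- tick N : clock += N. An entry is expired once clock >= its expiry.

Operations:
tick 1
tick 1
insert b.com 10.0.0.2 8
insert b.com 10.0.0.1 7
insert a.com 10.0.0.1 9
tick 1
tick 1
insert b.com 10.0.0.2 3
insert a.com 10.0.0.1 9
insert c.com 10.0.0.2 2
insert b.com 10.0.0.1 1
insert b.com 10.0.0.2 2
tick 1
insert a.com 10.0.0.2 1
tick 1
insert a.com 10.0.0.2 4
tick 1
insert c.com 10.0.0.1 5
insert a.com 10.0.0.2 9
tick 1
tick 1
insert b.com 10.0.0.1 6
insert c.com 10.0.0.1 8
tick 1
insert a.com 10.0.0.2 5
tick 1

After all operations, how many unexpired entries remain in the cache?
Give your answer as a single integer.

Answer: 3

Derivation:
Op 1: tick 1 -> clock=1.
Op 2: tick 1 -> clock=2.
Op 3: insert b.com -> 10.0.0.2 (expiry=2+8=10). clock=2
Op 4: insert b.com -> 10.0.0.1 (expiry=2+7=9). clock=2
Op 5: insert a.com -> 10.0.0.1 (expiry=2+9=11). clock=2
Op 6: tick 1 -> clock=3.
Op 7: tick 1 -> clock=4.
Op 8: insert b.com -> 10.0.0.2 (expiry=4+3=7). clock=4
Op 9: insert a.com -> 10.0.0.1 (expiry=4+9=13). clock=4
Op 10: insert c.com -> 10.0.0.2 (expiry=4+2=6). clock=4
Op 11: insert b.com -> 10.0.0.1 (expiry=4+1=5). clock=4
Op 12: insert b.com -> 10.0.0.2 (expiry=4+2=6). clock=4
Op 13: tick 1 -> clock=5.
Op 14: insert a.com -> 10.0.0.2 (expiry=5+1=6). clock=5
Op 15: tick 1 -> clock=6. purged={a.com,b.com,c.com}
Op 16: insert a.com -> 10.0.0.2 (expiry=6+4=10). clock=6
Op 17: tick 1 -> clock=7.
Op 18: insert c.com -> 10.0.0.1 (expiry=7+5=12). clock=7
Op 19: insert a.com -> 10.0.0.2 (expiry=7+9=16). clock=7
Op 20: tick 1 -> clock=8.
Op 21: tick 1 -> clock=9.
Op 22: insert b.com -> 10.0.0.1 (expiry=9+6=15). clock=9
Op 23: insert c.com -> 10.0.0.1 (expiry=9+8=17). clock=9
Op 24: tick 1 -> clock=10.
Op 25: insert a.com -> 10.0.0.2 (expiry=10+5=15). clock=10
Op 26: tick 1 -> clock=11.
Final cache (unexpired): {a.com,b.com,c.com} -> size=3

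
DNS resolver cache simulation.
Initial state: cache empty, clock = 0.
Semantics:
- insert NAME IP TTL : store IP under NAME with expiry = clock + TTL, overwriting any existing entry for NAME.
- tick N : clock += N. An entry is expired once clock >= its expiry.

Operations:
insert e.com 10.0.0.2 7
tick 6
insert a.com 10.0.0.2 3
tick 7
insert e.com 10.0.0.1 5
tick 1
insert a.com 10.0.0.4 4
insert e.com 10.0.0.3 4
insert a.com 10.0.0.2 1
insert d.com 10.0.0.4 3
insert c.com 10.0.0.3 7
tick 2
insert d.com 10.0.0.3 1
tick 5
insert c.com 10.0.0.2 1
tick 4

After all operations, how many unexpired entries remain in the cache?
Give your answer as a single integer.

Answer: 0

Derivation:
Op 1: insert e.com -> 10.0.0.2 (expiry=0+7=7). clock=0
Op 2: tick 6 -> clock=6.
Op 3: insert a.com -> 10.0.0.2 (expiry=6+3=9). clock=6
Op 4: tick 7 -> clock=13. purged={a.com,e.com}
Op 5: insert e.com -> 10.0.0.1 (expiry=13+5=18). clock=13
Op 6: tick 1 -> clock=14.
Op 7: insert a.com -> 10.0.0.4 (expiry=14+4=18). clock=14
Op 8: insert e.com -> 10.0.0.3 (expiry=14+4=18). clock=14
Op 9: insert a.com -> 10.0.0.2 (expiry=14+1=15). clock=14
Op 10: insert d.com -> 10.0.0.4 (expiry=14+3=17). clock=14
Op 11: insert c.com -> 10.0.0.3 (expiry=14+7=21). clock=14
Op 12: tick 2 -> clock=16. purged={a.com}
Op 13: insert d.com -> 10.0.0.3 (expiry=16+1=17). clock=16
Op 14: tick 5 -> clock=21. purged={c.com,d.com,e.com}
Op 15: insert c.com -> 10.0.0.2 (expiry=21+1=22). clock=21
Op 16: tick 4 -> clock=25. purged={c.com}
Final cache (unexpired): {} -> size=0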